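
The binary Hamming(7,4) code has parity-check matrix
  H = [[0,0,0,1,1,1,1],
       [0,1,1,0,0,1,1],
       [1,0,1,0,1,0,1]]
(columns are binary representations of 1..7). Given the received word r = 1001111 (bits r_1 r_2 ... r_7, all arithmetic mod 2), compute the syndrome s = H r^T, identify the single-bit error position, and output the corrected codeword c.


s = (0, 0, 1)^T, error position = 1, corrected codeword c = 0001111

Compute s = H r^T mod 2 one row at a time:
  s_1 = 1 + 1 + 1 + 1 = 4 ≡ 0 (mod 2).
  s_2 = 0 + 0 + 1 + 1 = 2 ≡ 0 (mod 2).
  s_3 = 1 + 0 + 1 + 1 = 3 ≡ 1 (mod 2).
s = (0, 0, 1)^T — this equals column 1 of H (binary 001), so error is at position 1.
Correct: flip bit 1 of r = 1001111 to get c = 0001111.


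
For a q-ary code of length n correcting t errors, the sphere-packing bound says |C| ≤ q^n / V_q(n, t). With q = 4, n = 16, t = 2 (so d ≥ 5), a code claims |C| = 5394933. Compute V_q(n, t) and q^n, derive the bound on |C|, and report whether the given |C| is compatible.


V_q(n, t) = 1129, q^n = 4294967296, Hamming bound = 3804222, |C| = 5394933 > bound (violated).

Step 1: Compute V_q(n, t) = Σ_{j=0}^2 C(n, j) (q−1)^j.
  j = 0: C(16,0)·(3)^0 = 1·1 = 1.
  j = 1: C(16,1)·(3)^1 = 16·3 = 48.
  j = 2: C(16,2)·(3)^2 = 120·9 = 1080.
  V_q(n, t) = 1 + 48 + 1080 = 1129.
Step 2: q^n = 4^16 = 4294967296.
Step 3: Hamming bound ⌊q^n / V_q(n,t)⌋ = ⌊4294967296/1129⌋ = 3804222.
Step 4: Compare |C| = 5394933 to 3804222: violated.
The claimed |C| lies above the Hamming bound, so no 4-ary code of length 16 with d ≥ 5 can have 5394933 codewords.


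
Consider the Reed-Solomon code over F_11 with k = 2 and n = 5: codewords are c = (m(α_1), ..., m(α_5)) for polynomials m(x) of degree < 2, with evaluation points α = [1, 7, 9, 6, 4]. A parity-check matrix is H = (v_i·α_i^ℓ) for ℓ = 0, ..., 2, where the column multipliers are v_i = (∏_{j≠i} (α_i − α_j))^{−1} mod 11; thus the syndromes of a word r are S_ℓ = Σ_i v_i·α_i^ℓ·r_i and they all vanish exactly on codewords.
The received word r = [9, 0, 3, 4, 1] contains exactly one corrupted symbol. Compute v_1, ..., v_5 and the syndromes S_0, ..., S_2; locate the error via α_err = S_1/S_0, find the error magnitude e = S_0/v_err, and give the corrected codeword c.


S = (8, 8, 8), error at position 1, error magnitude e = 7, c = [2, 0, 3, 4, 1].

Step 1: column multipliers v_i = (∏_{j≠i}(α_i − α_j))^{−1} mod 11.
  i = 1 (α = 1): (1−7)(1−9)(1−6)(1−4) = (−6)·(−8)·(−5)·(−3) = 720 ≡ 5, so v_1 = 5^{−1} = 9 (mod 11).
  i = 2 (α = 7): (7−1)(7−9)(7−6)(7−4) = 6·(−2)·1·3 = −36 ≡ 8, so v_2 = 8^{−1} = 7 (mod 11).
  i = 3 (α = 9): (9−1)(9−7)(9−6)(9−4) = 8·2·3·5 = 240 ≡ 9, so v_3 = 9^{−1} = 5 (mod 11).
  i = 4 (α = 6): (6−1)(6−7)(6−9)(6−4) = 5·(−1)·(−3)·2 = 30 ≡ 8, so v_4 = 8^{−1} = 7 (mod 11).
  i = 5 (α = 4): (4−1)(4−7)(4−9)(4−6) = 3·(−3)·(−5)·(−2) = −90 ≡ 9, so v_5 = 9^{−1} = 5 (mod 11).
  v = [9, 7, 5, 7, 5].
Step 2: syndromes of r = [9, 0, 3, 4, 1] (all sums mod 11).
  S_0 = Σ v_i r_i = 9·9 + 7·0 + 5·3 + 7·4 + 5·1 = 129 ≡ 8.
  S_1 = Σ v_i α_i r_i = 9·1·9 + 7·7·0 + 5·9·3 + 7·6·4 + 5·4·1 = 404 ≡ 8.
  α_i^2 mod 11 = [1, 5, 4, 3, 5].
  S_2 = Σ v_i α_i^2 r_i = 9·1·9 + 7·5·0 + 5·4·3 + 7·3·4 + 5·5·1 = 250 ≡ 8.
  S = (8, 8, 8) ≠ 0, so r is not a codeword (an error is present).
Step 3: locate the error. For a single error e at position i, S_ℓ = v_i·e·α_i^ℓ, so α_err = S_1/S_0.
  S_0^{−1} = 8^{−1} = 7 (mod 11), so α_err = 8·7 = 56 ≡ 1 = α_1. Error position i = 1.
  Consistency check: S_2/S_1 = 8·7 = 56 ≡ 1 = α_err ✓ (single-error assumption holds).
Step 4: error magnitude e = S_0/v_1 = S_0·∏_{j≠1}(α_1 − α_j) = 8·5 = 40 ≡ 7 (mod 11).
Step 5: correct position 1: c_1 = r_1 − e = 9 − 7 ≡ 2 (mod 11). Hence c = [2, 0, 3, 4, 1].
  Check: interpolating c through the α_i gives m(x) = 6 + 7·x (degree < 2) with m(α_i) = c_i for every i, so c is indeed a codeword.


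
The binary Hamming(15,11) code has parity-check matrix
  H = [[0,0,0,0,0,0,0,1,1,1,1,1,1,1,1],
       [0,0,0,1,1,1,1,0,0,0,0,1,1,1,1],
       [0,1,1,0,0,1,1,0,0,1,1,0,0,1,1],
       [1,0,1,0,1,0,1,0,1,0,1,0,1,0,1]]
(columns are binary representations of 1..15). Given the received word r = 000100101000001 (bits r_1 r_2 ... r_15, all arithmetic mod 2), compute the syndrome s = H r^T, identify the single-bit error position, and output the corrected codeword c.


s = (0, 1, 0, 1)^T, error position = 5, corrected codeword c = 000110101000001

Compute s = H r^T mod 2 one row at a time:
  s_1 = 0 + 1 + 0 + 0 + 0 + 0 + 0 + 1 = 2 ≡ 0 (mod 2).
  s_2 = 1 + 0 + 0 + 1 + 0 + 0 + 0 + 1 = 3 ≡ 1 (mod 2).
  s_3 = 0 + 0 + 0 + 1 + 0 + 0 + 0 + 1 = 2 ≡ 0 (mod 2).
  s_4 = 0 + 0 + 0 + 1 + 1 + 0 + 0 + 1 = 3 ≡ 1 (mod 2).
s = (0, 1, 0, 1)^T — this equals column 5 of H (binary 0101), so error is at position 5.
Correct: flip bit 5 of r = 000100101000001 to get c = 000110101000001.


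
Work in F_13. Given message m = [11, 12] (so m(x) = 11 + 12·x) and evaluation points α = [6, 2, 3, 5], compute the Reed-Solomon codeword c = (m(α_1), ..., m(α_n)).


c = [5, 9, 8, 6]

Message polynomial: m(x) = 11 + 12·x (mod 13).
For each evaluation point α_i, compute m(α_i) mod 13:
  α_1 = 6: Horner steps 12 → 5, so m(6) = 5.
  α_2 = 2: Horner steps 12 → 9, so m(2) = 9.
  α_3 = 3: Horner steps 12 → 8, so m(3) = 8.
  α_4 = 5: Horner steps 12 → 6, so m(5) = 6.
Codeword c = [5, 9, 8, 6] ∈ F_13^4.


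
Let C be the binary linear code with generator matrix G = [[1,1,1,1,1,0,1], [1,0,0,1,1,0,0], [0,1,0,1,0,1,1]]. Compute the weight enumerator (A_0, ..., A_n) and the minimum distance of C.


Weight distribution: A_0 = 1, A_3 = 3, A_4 = 2, A_5 = 1, A_6 = 1. Minimum distance d = 3.

Enumerate all 2^3 = 8 messages m ∈ F_2^3.
For each, compute codeword c = mG in F_2^7, then tally its weight.
  m = 000 → c = 0000000, weight = 0.
  m = 100 → c = 1111101, weight = 6.
  m = 010 → c = 1001100, weight = 3.
  m = 110 → c = 0110001, weight = 3.
  m = 001 → c = 0101011, weight = 4.
  m = 101 → c = 1010110, weight = 4.
  m = 011 → c = 1100111, weight = 5.
  m = 111 → c = 0011010, weight = 3.
Tally weights:
  weight 0: 1 codewords.
  weight 3: 3 codewords.
  weight 4: 2 codewords.
  weight 5: 1 codewords.
  weight 6: 1 codewords.
Minimum distance d = smallest w > 0 with A_w > 0 = 3.
Sanity: Σ A_w = 8 = 2^3 = 8 ✓.


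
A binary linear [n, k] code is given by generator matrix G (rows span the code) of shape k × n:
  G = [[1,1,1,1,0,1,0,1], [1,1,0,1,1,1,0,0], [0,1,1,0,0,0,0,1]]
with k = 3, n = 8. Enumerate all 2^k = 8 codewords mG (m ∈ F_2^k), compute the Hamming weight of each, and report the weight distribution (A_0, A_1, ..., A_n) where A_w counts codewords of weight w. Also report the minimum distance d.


Weight distribution: A_0 = 1, A_2 = 1, A_3 = 3, A_5 = 1, A_6 = 2. Minimum distance d = 2.

Enumerate all 2^3 = 8 messages m ∈ F_2^3.
For each, compute codeword c = mG in F_2^8, then tally its weight.
  m = 000 → c = 00000000, weight = 0.
  m = 100 → c = 11110101, weight = 6.
  m = 010 → c = 11011100, weight = 5.
  m = 110 → c = 00101001, weight = 3.
  m = 001 → c = 01100001, weight = 3.
  m = 101 → c = 10010100, weight = 3.
  m = 011 → c = 10111101, weight = 6.
  m = 111 → c = 01001000, weight = 2.
Tally weights:
  weight 0: 1 codewords.
  weight 2: 1 codewords.
  weight 3: 3 codewords.
  weight 5: 1 codewords.
  weight 6: 2 codewords.
Minimum distance d = smallest w > 0 with A_w > 0 = 2.
Sanity: Σ A_w = 8 = 2^3 = 8 ✓.


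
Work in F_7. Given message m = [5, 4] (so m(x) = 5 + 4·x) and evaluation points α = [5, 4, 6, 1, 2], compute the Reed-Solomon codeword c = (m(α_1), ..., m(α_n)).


c = [4, 0, 1, 2, 6]

Message polynomial: m(x) = 5 + 4·x (mod 7).
For each evaluation point α_i, compute m(α_i) mod 7:
  α_1 = 5: Horner steps 4 → 4, so m(5) = 4.
  α_2 = 4: Horner steps 4 → 0, so m(4) = 0.
  α_3 = 6: Horner steps 4 → 1, so m(6) = 1.
  α_4 = 1: Horner steps 4 → 2, so m(1) = 2.
  α_5 = 2: Horner steps 4 → 6, so m(2) = 6.
Codeword c = [4, 0, 1, 2, 6] ∈ F_7^5.


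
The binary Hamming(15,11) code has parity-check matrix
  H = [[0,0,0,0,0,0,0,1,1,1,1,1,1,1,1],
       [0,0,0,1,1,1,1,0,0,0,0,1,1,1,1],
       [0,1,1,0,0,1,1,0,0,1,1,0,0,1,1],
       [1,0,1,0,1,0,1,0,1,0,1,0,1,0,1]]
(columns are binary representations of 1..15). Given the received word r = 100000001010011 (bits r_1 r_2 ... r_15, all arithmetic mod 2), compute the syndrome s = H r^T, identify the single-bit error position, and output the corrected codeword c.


s = (0, 0, 1, 0)^T, error position = 2, corrected codeword c = 110000001010011

Compute s = H r^T mod 2 one row at a time:
  s_1 = 0 + 1 + 0 + 1 + 0 + 0 + 1 + 1 = 4 ≡ 0 (mod 2).
  s_2 = 0 + 0 + 0 + 0 + 0 + 0 + 1 + 1 = 2 ≡ 0 (mod 2).
  s_3 = 0 + 0 + 0 + 0 + 0 + 1 + 1 + 1 = 3 ≡ 1 (mod 2).
  s_4 = 1 + 0 + 0 + 0 + 1 + 1 + 0 + 1 = 4 ≡ 0 (mod 2).
s = (0, 0, 1, 0)^T — this equals column 2 of H (binary 0010), so error is at position 2.
Correct: flip bit 2 of r = 100000001010011 to get c = 110000001010011.


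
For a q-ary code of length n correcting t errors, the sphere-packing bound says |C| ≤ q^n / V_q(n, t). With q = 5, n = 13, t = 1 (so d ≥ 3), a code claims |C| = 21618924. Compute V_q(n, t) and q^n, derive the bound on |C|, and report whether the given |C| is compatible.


V_q(n, t) = 53, q^n = 1220703125, Hamming bound = 23032134, |C| = 21618924 ≤ bound (satisfied).

Step 1: Compute V_q(n, t) = Σ_{j=0}^1 C(n, j) (q−1)^j.
  j = 0: C(13,0)·(4)^0 = 1·1 = 1.
  j = 1: C(13,1)·(4)^1 = 13·4 = 52.
  V_q(n, t) = 1 + 52 = 53.
Step 2: q^n = 5^13 = 1220703125.
Step 3: Hamming bound ⌊q^n / V_q(n,t)⌋ = ⌊1220703125/53⌋ = 23032134.
Step 4: Compare |C| = 21618924 to 23032134: satisfied.
The claimed |C| lies below the Hamming bound.


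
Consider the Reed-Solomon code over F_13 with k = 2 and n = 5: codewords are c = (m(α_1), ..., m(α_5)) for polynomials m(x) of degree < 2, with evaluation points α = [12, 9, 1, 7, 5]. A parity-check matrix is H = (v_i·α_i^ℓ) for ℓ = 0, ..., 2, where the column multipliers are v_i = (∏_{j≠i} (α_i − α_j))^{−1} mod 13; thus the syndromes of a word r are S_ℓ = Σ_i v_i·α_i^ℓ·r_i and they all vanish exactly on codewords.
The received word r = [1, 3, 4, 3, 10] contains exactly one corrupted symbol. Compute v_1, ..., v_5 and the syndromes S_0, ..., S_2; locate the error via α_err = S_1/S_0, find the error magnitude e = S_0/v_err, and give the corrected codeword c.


S = (1, 7, 10), error at position 4, error magnitude e = 3, c = [1, 3, 4, 0, 10].

Step 1: column multipliers v_i = (∏_{j≠i}(α_i − α_j))^{−1} mod 13.
  i = 1 (α = 12): (12−9)(12−1)(12−7)(12−5) = 3·11·5·7 = 1155 ≡ 11, so v_1 = 11^{−1} = 6 (mod 13).
  i = 2 (α = 9): (9−12)(9−1)(9−7)(9−5) = (−3)·8·2·4 = −192 ≡ 3, so v_2 = 3^{−1} = 9 (mod 13).
  i = 3 (α = 1): (1−12)(1−9)(1−7)(1−5) = (−11)·(−8)·(−6)·(−4) = 2112 ≡ 6, so v_3 = 6^{−1} = 11 (mod 13).
  i = 4 (α = 7): (7−12)(7−9)(7−1)(7−5) = (−5)·(−2)·6·2 = 120 ≡ 3, so v_4 = 3^{−1} = 9 (mod 13).
  i = 5 (α = 5): (5−12)(5−9)(5−1)(5−7) = (−7)·(−4)·4·(−2) = −224 ≡ 10, so v_5 = 10^{−1} = 4 (mod 13).
  v = [6, 9, 11, 9, 4].
Step 2: syndromes of r = [1, 3, 4, 3, 10] (all sums mod 13).
  S_0 = Σ v_i r_i = 6·1 + 9·3 + 11·4 + 9·3 + 4·10 = 144 ≡ 1.
  S_1 = Σ v_i α_i r_i = 6·12·1 + 9·9·3 + 11·1·4 + 9·7·3 + 4·5·10 = 748 ≡ 7.
  α_i^2 mod 13 = [1, 3, 1, 10, 12].
  S_2 = Σ v_i α_i^2 r_i = 6·1·1 + 9·3·3 + 11·1·4 + 9·10·3 + 4·12·10 = 881 ≡ 10.
  S = (1, 7, 10) ≠ 0, so r is not a codeword (an error is present).
Step 3: locate the error. For a single error e at position i, S_ℓ = v_i·e·α_i^ℓ, so α_err = S_1/S_0.
  S_0^{−1} = 1^{−1} = 1 (mod 13), so α_err = 7·1 = 7 ≡ 7 = α_4. Error position i = 4.
  Consistency check: S_2/S_1 = 10·2 = 20 ≡ 7 = α_err ✓ (single-error assumption holds).
Step 4: error magnitude e = S_0/v_4 = S_0·∏_{j≠4}(α_4 − α_j) = 1·3 = 3 ≡ 3 (mod 13).
Step 5: correct position 4: c_4 = r_4 − e = 3 − 3 ≡ 0 (mod 13). Hence c = [1, 3, 4, 0, 10].
  Check: interpolating c through the α_i gives m(x) = 9 + 8·x (degree < 2) with m(α_i) = c_i for every i, so c is indeed a codeword.


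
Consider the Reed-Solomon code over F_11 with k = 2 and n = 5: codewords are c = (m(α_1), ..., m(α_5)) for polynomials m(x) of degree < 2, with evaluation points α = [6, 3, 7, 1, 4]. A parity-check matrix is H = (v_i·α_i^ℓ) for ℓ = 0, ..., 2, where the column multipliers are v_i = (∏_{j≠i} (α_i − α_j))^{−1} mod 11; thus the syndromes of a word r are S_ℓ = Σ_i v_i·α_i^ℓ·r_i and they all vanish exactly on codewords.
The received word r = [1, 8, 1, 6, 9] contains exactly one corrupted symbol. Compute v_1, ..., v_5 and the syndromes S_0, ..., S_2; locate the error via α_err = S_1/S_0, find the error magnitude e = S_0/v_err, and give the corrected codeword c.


S = (4, 2, 1), error at position 1, error magnitude e = 1, c = [0, 8, 1, 6, 9].

Step 1: column multipliers v_i = (∏_{j≠i}(α_i − α_j))^{−1} mod 11.
  i = 1 (α = 6): (6−3)(6−7)(6−1)(6−4) = 3·(−1)·5·2 = −30 ≡ 3, so v_1 = 3^{−1} = 4 (mod 11).
  i = 2 (α = 3): (3−6)(3−7)(3−1)(3−4) = (−3)·(−4)·2·(−1) = −24 ≡ 9, so v_2 = 9^{−1} = 5 (mod 11).
  i = 3 (α = 7): (7−6)(7−3)(7−1)(7−4) = 1·4·6·3 = 72 ≡ 6, so v_3 = 6^{−1} = 2 (mod 11).
  i = 4 (α = 1): (1−6)(1−3)(1−7)(1−4) = (−5)·(−2)·(−6)·(−3) = 180 ≡ 4, so v_4 = 4^{−1} = 3 (mod 11).
  i = 5 (α = 4): (4−6)(4−3)(4−7)(4−1) = (−2)·1·(−3)·3 = 18 ≡ 7, so v_5 = 7^{−1} = 8 (mod 11).
  v = [4, 5, 2, 3, 8].
Step 2: syndromes of r = [1, 8, 1, 6, 9] (all sums mod 11).
  S_0 = Σ v_i r_i = 4·1 + 5·8 + 2·1 + 3·6 + 8·9 = 136 ≡ 4.
  S_1 = Σ v_i α_i r_i = 4·6·1 + 5·3·8 + 2·7·1 + 3·1·6 + 8·4·9 = 464 ≡ 2.
  α_i^2 mod 11 = [3, 9, 5, 1, 5].
  S_2 = Σ v_i α_i^2 r_i = 4·3·1 + 5·9·8 + 2·5·1 + 3·1·6 + 8·5·9 = 760 ≡ 1.
  S = (4, 2, 1) ≠ 0, so r is not a codeword (an error is present).
Step 3: locate the error. For a single error e at position i, S_ℓ = v_i·e·α_i^ℓ, so α_err = S_1/S_0.
  S_0^{−1} = 4^{−1} = 3 (mod 11), so α_err = 2·3 = 6 ≡ 6 = α_1. Error position i = 1.
  Consistency check: S_2/S_1 = 1·6 = 6 ≡ 6 = α_err ✓ (single-error assumption holds).
Step 4: error magnitude e = S_0/v_1 = S_0·∏_{j≠1}(α_1 − α_j) = 4·3 = 12 ≡ 1 (mod 11).
Step 5: correct position 1: c_1 = r_1 − e = 1 − 1 ≡ 0 (mod 11). Hence c = [0, 8, 1, 6, 9].
  Check: interpolating c through the α_i gives m(x) = 5 + 1·x (degree < 2) with m(α_i) = c_i for every i, so c is indeed a codeword.


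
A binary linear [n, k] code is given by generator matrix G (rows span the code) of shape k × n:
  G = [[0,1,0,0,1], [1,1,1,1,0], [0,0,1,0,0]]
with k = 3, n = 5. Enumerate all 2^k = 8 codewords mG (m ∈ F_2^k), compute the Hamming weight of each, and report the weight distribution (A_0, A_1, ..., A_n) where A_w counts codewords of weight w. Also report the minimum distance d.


Weight distribution: A_0 = 1, A_1 = 1, A_2 = 1, A_3 = 3, A_4 = 2. Minimum distance d = 1.

Enumerate all 2^3 = 8 messages m ∈ F_2^3.
For each, compute codeword c = mG in F_2^5, then tally its weight.
  m = 000 → c = 00000, weight = 0.
  m = 100 → c = 01001, weight = 2.
  m = 010 → c = 11110, weight = 4.
  m = 110 → c = 10111, weight = 4.
  m = 001 → c = 00100, weight = 1.
  m = 101 → c = 01101, weight = 3.
  m = 011 → c = 11010, weight = 3.
  m = 111 → c = 10011, weight = 3.
Tally weights:
  weight 0: 1 codewords.
  weight 1: 1 codewords.
  weight 2: 1 codewords.
  weight 3: 3 codewords.
  weight 4: 2 codewords.
Minimum distance d = smallest w > 0 with A_w > 0 = 1.
Sanity: Σ A_w = 8 = 2^3 = 8 ✓.


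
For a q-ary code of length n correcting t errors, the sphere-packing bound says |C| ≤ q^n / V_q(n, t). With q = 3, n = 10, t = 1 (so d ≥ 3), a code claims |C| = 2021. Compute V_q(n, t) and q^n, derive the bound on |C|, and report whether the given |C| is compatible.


V_q(n, t) = 21, q^n = 59049, Hamming bound = 2811, |C| = 2021 ≤ bound (satisfied).

Step 1: Compute V_q(n, t) = Σ_{j=0}^1 C(n, j) (q−1)^j.
  j = 0: C(10,0)·(2)^0 = 1·1 = 1.
  j = 1: C(10,1)·(2)^1 = 10·2 = 20.
  V_q(n, t) = 1 + 20 = 21.
Step 2: q^n = 3^10 = 59049.
Step 3: Hamming bound ⌊q^n / V_q(n,t)⌋ = ⌊59049/21⌋ = 2811.
Step 4: Compare |C| = 2021 to 2811: satisfied.
The claimed |C| lies below the Hamming bound.


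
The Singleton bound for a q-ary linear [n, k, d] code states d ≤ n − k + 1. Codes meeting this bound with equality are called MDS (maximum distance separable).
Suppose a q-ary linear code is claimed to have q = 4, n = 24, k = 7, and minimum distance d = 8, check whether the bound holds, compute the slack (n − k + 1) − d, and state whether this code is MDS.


Singleton RHS = n − k + 1 = 18, slack = 10, bound satisfied, not MDS.

Singleton bound: d ≤ n − k + 1.
Here n = 24, k = 7, so n − k + 1 = 18.
Given d = 8, check d ≤ 18: YES.
Slack = (n − k + 1) − d = 10.
The code is NOT MDS (slack = 10 > 0).
Description: the claimed parameters are [24, 7, 8]_4; such a code would be non-MDS.


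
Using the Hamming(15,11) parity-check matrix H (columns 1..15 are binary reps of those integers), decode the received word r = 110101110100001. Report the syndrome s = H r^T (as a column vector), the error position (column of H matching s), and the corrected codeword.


s = (1, 0, 1, 1)^T, error position = 11, corrected codeword c = 110101110110001

Compute s = H r^T mod 2 one row at a time:
  s_1 = 1 + 0 + 1 + 0 + 0 + 0 + 0 + 1 = 3 ≡ 1 (mod 2).
  s_2 = 1 + 0 + 1 + 1 + 0 + 0 + 0 + 1 = 4 ≡ 0 (mod 2).
  s_3 = 1 + 0 + 1 + 1 + 1 + 0 + 0 + 1 = 5 ≡ 1 (mod 2).
  s_4 = 1 + 0 + 0 + 1 + 0 + 0 + 0 + 1 = 3 ≡ 1 (mod 2).
s = (1, 0, 1, 1)^T — this equals column 11 of H (binary 1011), so error is at position 11.
Correct: flip bit 11 of r = 110101110100001 to get c = 110101110110001.


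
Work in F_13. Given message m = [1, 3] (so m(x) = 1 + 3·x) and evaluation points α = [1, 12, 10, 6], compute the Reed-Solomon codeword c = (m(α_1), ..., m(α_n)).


c = [4, 11, 5, 6]

Message polynomial: m(x) = 1 + 3·x (mod 13).
For each evaluation point α_i, compute m(α_i) mod 13:
  α_1 = 1: Horner steps 3 → 4, so m(1) = 4.
  α_2 = 12: Horner steps 3 → 11, so m(12) = 11.
  α_3 = 10: Horner steps 3 → 5, so m(10) = 5.
  α_4 = 6: Horner steps 3 → 6, so m(6) = 6.
Codeword c = [4, 11, 5, 6] ∈ F_13^4.


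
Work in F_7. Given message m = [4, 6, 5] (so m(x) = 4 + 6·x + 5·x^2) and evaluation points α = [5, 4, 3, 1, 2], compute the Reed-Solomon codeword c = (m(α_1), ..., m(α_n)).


c = [5, 3, 4, 1, 1]

Message polynomial: m(x) = 4 + 6·x + 5·x^2 (mod 7).
For each evaluation point α_i, compute m(α_i) mod 7:
  α_1 = 5: Horner steps 5 → 3 → 5, so m(5) = 5.
  α_2 = 4: Horner steps 5 → 5 → 3, so m(4) = 3.
  α_3 = 3: Horner steps 5 → 0 → 4, so m(3) = 4.
  α_4 = 1: Horner steps 5 → 4 → 1, so m(1) = 1.
  α_5 = 2: Horner steps 5 → 2 → 1, so m(2) = 1.
Codeword c = [5, 3, 4, 1, 1] ∈ F_7^5.


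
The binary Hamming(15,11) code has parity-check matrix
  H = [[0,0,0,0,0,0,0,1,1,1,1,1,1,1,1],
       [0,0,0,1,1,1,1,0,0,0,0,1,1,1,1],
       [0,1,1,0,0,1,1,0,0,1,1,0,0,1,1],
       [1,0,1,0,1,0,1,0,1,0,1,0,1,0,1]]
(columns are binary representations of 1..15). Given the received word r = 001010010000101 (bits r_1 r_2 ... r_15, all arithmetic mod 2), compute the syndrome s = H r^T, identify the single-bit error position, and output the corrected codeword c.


s = (1, 1, 0, 0)^T, error position = 12, corrected codeword c = 001010010001101

Compute s = H r^T mod 2 one row at a time:
  s_1 = 1 + 0 + 0 + 0 + 0 + 1 + 0 + 1 = 3 ≡ 1 (mod 2).
  s_2 = 0 + 1 + 0 + 0 + 0 + 1 + 0 + 1 = 3 ≡ 1 (mod 2).
  s_3 = 0 + 1 + 0 + 0 + 0 + 0 + 0 + 1 = 2 ≡ 0 (mod 2).
  s_4 = 0 + 1 + 1 + 0 + 0 + 0 + 1 + 1 = 4 ≡ 0 (mod 2).
s = (1, 1, 0, 0)^T — this equals column 12 of H (binary 1100), so error is at position 12.
Correct: flip bit 12 of r = 001010010000101 to get c = 001010010001101.


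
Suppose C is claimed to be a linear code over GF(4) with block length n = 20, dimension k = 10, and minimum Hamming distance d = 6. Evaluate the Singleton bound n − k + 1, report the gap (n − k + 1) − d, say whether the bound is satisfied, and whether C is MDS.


Singleton RHS = n − k + 1 = 11, slack = 5, bound satisfied, not MDS.

Singleton bound: d ≤ n − k + 1.
Here n = 20, k = 10, so n − k + 1 = 11.
Given d = 6, check d ≤ 11: YES.
Slack = (n − k + 1) − d = 5.
The code is NOT MDS (slack = 5 > 0).
Description: the claimed parameters are [20, 10, 6]_4; such a code would be non-MDS.


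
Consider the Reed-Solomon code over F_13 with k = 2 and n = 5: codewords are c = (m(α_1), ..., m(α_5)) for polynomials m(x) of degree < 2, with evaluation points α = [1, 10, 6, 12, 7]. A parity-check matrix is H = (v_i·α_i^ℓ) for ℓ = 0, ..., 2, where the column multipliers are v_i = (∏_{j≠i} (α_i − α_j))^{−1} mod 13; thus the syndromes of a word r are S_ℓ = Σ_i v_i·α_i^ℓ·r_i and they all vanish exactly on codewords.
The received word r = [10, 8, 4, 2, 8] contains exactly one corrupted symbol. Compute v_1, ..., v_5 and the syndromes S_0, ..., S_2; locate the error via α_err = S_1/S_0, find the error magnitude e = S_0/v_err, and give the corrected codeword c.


S = (8, 2, 7), error at position 2, error magnitude e = 1, c = [10, 7, 4, 2, 8].

Step 1: column multipliers v_i = (∏_{j≠i}(α_i − α_j))^{−1} mod 13.
  i = 1 (α = 1): (1−10)(1−6)(1−12)(1−7) = (−9)·(−5)·(−11)·(−6) = 2970 ≡ 6, so v_1 = 6^{−1} = 11 (mod 13).
  i = 2 (α = 10): (10−1)(10−6)(10−12)(10−7) = 9·4·(−2)·3 = −216 ≡ 5, so v_2 = 5^{−1} = 8 (mod 13).
  i = 3 (α = 6): (6−1)(6−10)(6−12)(6−7) = 5·(−4)·(−6)·(−1) = −120 ≡ 10, so v_3 = 10^{−1} = 4 (mod 13).
  i = 4 (α = 12): (12−1)(12−10)(12−6)(12−7) = 11·2·6·5 = 660 ≡ 10, so v_4 = 10^{−1} = 4 (mod 13).
  i = 5 (α = 7): (7−1)(7−10)(7−6)(7−12) = 6·(−3)·1·(−5) = 90 ≡ 12, so v_5 = 12^{−1} = 12 (mod 13).
  v = [11, 8, 4, 4, 12].
Step 2: syndromes of r = [10, 8, 4, 2, 8] (all sums mod 13).
  S_0 = Σ v_i r_i = 11·10 + 8·8 + 4·4 + 4·2 + 12·8 = 294 ≡ 8.
  S_1 = Σ v_i α_i r_i = 11·1·10 + 8·10·8 + 4·6·4 + 4·12·2 + 12·7·8 = 1614 ≡ 2.
  α_i^2 mod 13 = [1, 9, 10, 1, 10].
  S_2 = Σ v_i α_i^2 r_i = 11·1·10 + 8·9·8 + 4·10·4 + 4·1·2 + 12·10·8 = 1814 ≡ 7.
  S = (8, 2, 7) ≠ 0, so r is not a codeword (an error is present).
Step 3: locate the error. For a single error e at position i, S_ℓ = v_i·e·α_i^ℓ, so α_err = S_1/S_0.
  S_0^{−1} = 8^{−1} = 5 (mod 13), so α_err = 2·5 = 10 ≡ 10 = α_2. Error position i = 2.
  Consistency check: S_2/S_1 = 7·7 = 49 ≡ 10 = α_err ✓ (single-error assumption holds).
Step 4: error magnitude e = S_0/v_2 = S_0·∏_{j≠2}(α_2 − α_j) = 8·5 = 40 ≡ 1 (mod 13).
Step 5: correct position 2: c_2 = r_2 − e = 8 − 1 ≡ 7 (mod 13). Hence c = [10, 7, 4, 2, 8].
  Check: interpolating c through the α_i gives m(x) = 6 + 4·x (degree < 2) with m(α_i) = c_i for every i, so c is indeed a codeword.


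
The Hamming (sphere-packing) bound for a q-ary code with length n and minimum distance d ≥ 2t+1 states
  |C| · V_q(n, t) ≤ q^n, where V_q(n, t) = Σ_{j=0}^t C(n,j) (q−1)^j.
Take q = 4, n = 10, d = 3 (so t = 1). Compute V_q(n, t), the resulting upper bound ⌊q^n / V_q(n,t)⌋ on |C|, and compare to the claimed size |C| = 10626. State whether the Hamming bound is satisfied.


V_q(n, t) = 31, q^n = 1048576, Hamming bound = 33825, |C| = 10626 ≤ bound (satisfied).

Step 1: Compute V_q(n, t) = Σ_{j=0}^1 C(n, j) (q−1)^j.
  j = 0: C(10,0)·(3)^0 = 1·1 = 1.
  j = 1: C(10,1)·(3)^1 = 10·3 = 30.
  V_q(n, t) = 1 + 30 = 31.
Step 2: q^n = 4^10 = 1048576.
Step 3: Hamming bound ⌊q^n / V_q(n,t)⌋ = ⌊1048576/31⌋ = 33825.
Step 4: Compare |C| = 10626 to 33825: satisfied.
The claimed |C| lies below the Hamming bound.


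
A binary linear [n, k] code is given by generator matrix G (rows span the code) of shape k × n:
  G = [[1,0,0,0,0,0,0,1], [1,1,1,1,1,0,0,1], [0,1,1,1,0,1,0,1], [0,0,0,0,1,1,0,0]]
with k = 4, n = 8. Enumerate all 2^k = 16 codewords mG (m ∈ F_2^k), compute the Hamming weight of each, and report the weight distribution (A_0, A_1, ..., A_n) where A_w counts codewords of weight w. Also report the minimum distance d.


Weight distribution: A_0 = 1, A_1 = 2, A_2 = 2, A_3 = 2, A_4 = 3, A_5 = 4, A_6 = 2. Minimum distance d = 1.

Enumerate all 2^4 = 16 messages m ∈ F_2^4.
For each, compute codeword c = mG in F_2^8, then tally its weight.
  m = 0000 → c = 00000000, weight = 0.
  m = 1000 → c = 10000001, weight = 2.
  m = 0100 → c = 11111001, weight = 6.
  m = 1100 → c = 01111000, weight = 4.
  m = 0010 → c = 01110101, weight = 5.
  m = 1010 → c = 11110100, weight = 5.
  m = 0110 → c = 10001100, weight = 3.
  m = 1110 → c = 00001101, weight = 3.
  m = 0001 → c = 00001100, weight = 2.
  m = 1001 → c = 10001101, weight = 4.
  m = 0101 → c = 11110101, weight = 6.
  m = 1101 → c = 01110100, weight = 4.
  m = 0011 → c = 01111001, weight = 5.
  m = 1011 → c = 11111000, weight = 5.
  m = 0111 → c = 10000000, weight = 1.
  m = 1111 → c = 00000001, weight = 1.
Tally weights:
  weight 0: 1 codewords.
  weight 1: 2 codewords.
  weight 2: 2 codewords.
  weight 3: 2 codewords.
  weight 4: 3 codewords.
  weight 5: 4 codewords.
  weight 6: 2 codewords.
Minimum distance d = smallest w > 0 with A_w > 0 = 1.
Sanity: Σ A_w = 16 = 2^4 = 16 ✓.


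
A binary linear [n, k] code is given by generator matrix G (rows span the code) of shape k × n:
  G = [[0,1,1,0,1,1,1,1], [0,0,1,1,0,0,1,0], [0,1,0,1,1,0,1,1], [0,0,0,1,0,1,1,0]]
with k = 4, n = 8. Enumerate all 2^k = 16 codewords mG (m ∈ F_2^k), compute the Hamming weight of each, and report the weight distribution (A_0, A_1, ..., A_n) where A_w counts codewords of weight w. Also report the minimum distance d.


Weight distribution: A_0 = 1, A_1 = 1, A_2 = 3, A_3 = 3, A_4 = 3, A_5 = 3, A_6 = 1, A_7 = 1. Minimum distance d = 1.

Enumerate all 2^4 = 16 messages m ∈ F_2^4.
For each, compute codeword c = mG in F_2^8, then tally its weight.
  m = 0000 → c = 00000000, weight = 0.
  m = 1000 → c = 01101111, weight = 6.
  m = 0100 → c = 00110010, weight = 3.
  m = 1100 → c = 01011101, weight = 5.
  m = 0010 → c = 01011011, weight = 5.
  m = 1010 → c = 00110100, weight = 3.
  m = 0110 → c = 01101001, weight = 4.
  m = 1110 → c = 00000110, weight = 2.
  m = 0001 → c = 00010110, weight = 3.
  m = 1001 → c = 01111001, weight = 5.
  m = 0101 → c = 00100100, weight = 2.
  m = 1101 → c = 01001011, weight = 4.
  m = 0011 → c = 01001101, weight = 4.
  m = 1011 → c = 00100010, weight = 2.
  m = 0111 → c = 01111111, weight = 7.
  m = 1111 → c = 00010000, weight = 1.
Tally weights:
  weight 0: 1 codewords.
  weight 1: 1 codewords.
  weight 2: 3 codewords.
  weight 3: 3 codewords.
  weight 4: 3 codewords.
  weight 5: 3 codewords.
  weight 6: 1 codewords.
  weight 7: 1 codewords.
Minimum distance d = smallest w > 0 with A_w > 0 = 1.
Sanity: Σ A_w = 16 = 2^4 = 16 ✓.


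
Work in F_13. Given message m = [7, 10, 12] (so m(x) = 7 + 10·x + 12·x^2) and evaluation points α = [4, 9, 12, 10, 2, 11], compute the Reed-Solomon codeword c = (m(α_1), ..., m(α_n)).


c = [5, 3, 9, 7, 10, 9]

Message polynomial: m(x) = 7 + 10·x + 12·x^2 (mod 13).
For each evaluation point α_i, compute m(α_i) mod 13:
  α_1 = 4: Horner steps 12 → 6 → 5, so m(4) = 5.
  α_2 = 9: Horner steps 12 → 1 → 3, so m(9) = 3.
  α_3 = 12: Horner steps 12 → 11 → 9, so m(12) = 9.
  α_4 = 10: Horner steps 12 → 0 → 7, so m(10) = 7.
  α_5 = 2: Horner steps 12 → 8 → 10, so m(2) = 10.
  α_6 = 11: Horner steps 12 → 12 → 9, so m(11) = 9.
Codeword c = [5, 3, 9, 7, 10, 9] ∈ F_13^6.


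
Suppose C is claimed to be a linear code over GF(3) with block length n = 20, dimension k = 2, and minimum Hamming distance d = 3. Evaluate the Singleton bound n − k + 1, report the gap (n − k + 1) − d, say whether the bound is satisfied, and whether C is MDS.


Singleton RHS = n − k + 1 = 19, slack = 16, bound satisfied, not MDS.

Singleton bound: d ≤ n − k + 1.
Here n = 20, k = 2, so n − k + 1 = 19.
Given d = 3, check d ≤ 19: YES.
Slack = (n − k + 1) − d = 16.
The code is NOT MDS (slack = 16 > 0).
Description: the claimed parameters are [20, 2, 3]_3; such a code would be non-MDS.


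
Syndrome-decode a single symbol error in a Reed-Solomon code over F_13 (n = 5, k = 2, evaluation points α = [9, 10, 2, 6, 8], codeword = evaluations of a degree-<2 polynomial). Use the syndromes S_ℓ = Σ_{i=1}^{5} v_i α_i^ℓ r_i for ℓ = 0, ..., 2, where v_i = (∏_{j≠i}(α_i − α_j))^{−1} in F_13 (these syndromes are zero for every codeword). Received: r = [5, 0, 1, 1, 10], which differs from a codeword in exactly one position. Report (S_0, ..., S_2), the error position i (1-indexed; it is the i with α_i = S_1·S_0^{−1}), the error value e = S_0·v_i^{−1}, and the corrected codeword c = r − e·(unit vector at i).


S = (9, 2, 12), error at position 4, error magnitude e = 7, c = [5, 0, 1, 7, 10].

Step 1: column multipliers v_i = (∏_{j≠i}(α_i − α_j))^{−1} mod 13.
  i = 1 (α = 9): (9−10)(9−2)(9−6)(9−8) = (−1)·7·3·1 = −21 ≡ 5, so v_1 = 5^{−1} = 8 (mod 13).
  i = 2 (α = 10): (10−9)(10−2)(10−6)(10−8) = 1·8·4·2 = 64 ≡ 12, so v_2 = 12^{−1} = 12 (mod 13).
  i = 3 (α = 2): (2−9)(2−10)(2−6)(2−8) = (−7)·(−8)·(−4)·(−6) = 1344 ≡ 5, so v_3 = 5^{−1} = 8 (mod 13).
  i = 4 (α = 6): (6−9)(6−10)(6−2)(6−8) = (−3)·(−4)·4·(−2) = −96 ≡ 8, so v_4 = 8^{−1} = 5 (mod 13).
  i = 5 (α = 8): (8−9)(8−10)(8−2)(8−6) = (−1)·(−2)·6·2 = 24 ≡ 11, so v_5 = 11^{−1} = 6 (mod 13).
  v = [8, 12, 8, 5, 6].
Step 2: syndromes of r = [5, 0, 1, 1, 10] (all sums mod 13).
  S_0 = Σ v_i r_i = 8·5 + 12·0 + 8·1 + 5·1 + 6·10 = 113 ≡ 9.
  S_1 = Σ v_i α_i r_i = 8·9·5 + 12·10·0 + 8·2·1 + 5·6·1 + 6·8·10 = 886 ≡ 2.
  α_i^2 mod 13 = [3, 9, 4, 10, 12].
  S_2 = Σ v_i α_i^2 r_i = 8·3·5 + 12·9·0 + 8·4·1 + 5·10·1 + 6·12·10 = 922 ≡ 12.
  S = (9, 2, 12) ≠ 0, so r is not a codeword (an error is present).
Step 3: locate the error. For a single error e at position i, S_ℓ = v_i·e·α_i^ℓ, so α_err = S_1/S_0.
  S_0^{−1} = 9^{−1} = 3 (mod 13), so α_err = 2·3 = 6 ≡ 6 = α_4. Error position i = 4.
  Consistency check: S_2/S_1 = 12·7 = 84 ≡ 6 = α_err ✓ (single-error assumption holds).
Step 4: error magnitude e = S_0/v_4 = S_0·∏_{j≠4}(α_4 − α_j) = 9·8 = 72 ≡ 7 (mod 13).
Step 5: correct position 4: c_4 = r_4 − e = 1 − 7 ≡ 7 (mod 13). Hence c = [5, 0, 1, 7, 10].
  Check: interpolating c through the α_i gives m(x) = 11 + 8·x (degree < 2) with m(α_i) = c_i for every i, so c is indeed a codeword.


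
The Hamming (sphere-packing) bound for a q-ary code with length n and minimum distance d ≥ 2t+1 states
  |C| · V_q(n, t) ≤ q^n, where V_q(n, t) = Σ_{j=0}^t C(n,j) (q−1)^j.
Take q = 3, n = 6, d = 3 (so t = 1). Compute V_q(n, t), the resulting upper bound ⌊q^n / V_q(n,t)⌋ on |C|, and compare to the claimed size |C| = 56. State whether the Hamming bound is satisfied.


V_q(n, t) = 13, q^n = 729, Hamming bound = 56, |C| = 56 ≤ bound (satisfied).

Step 1: Compute V_q(n, t) = Σ_{j=0}^1 C(n, j) (q−1)^j.
  j = 0: C(6,0)·(2)^0 = 1·1 = 1.
  j = 1: C(6,1)·(2)^1 = 6·2 = 12.
  V_q(n, t) = 1 + 12 = 13.
Step 2: q^n = 3^6 = 729.
Step 3: Hamming bound ⌊q^n / V_q(n,t)⌋ = ⌊729/13⌋ = 56.
Step 4: Compare |C| = 56 to 56: satisfied.
The claimed |C| lies at the Hamming bound (tight).


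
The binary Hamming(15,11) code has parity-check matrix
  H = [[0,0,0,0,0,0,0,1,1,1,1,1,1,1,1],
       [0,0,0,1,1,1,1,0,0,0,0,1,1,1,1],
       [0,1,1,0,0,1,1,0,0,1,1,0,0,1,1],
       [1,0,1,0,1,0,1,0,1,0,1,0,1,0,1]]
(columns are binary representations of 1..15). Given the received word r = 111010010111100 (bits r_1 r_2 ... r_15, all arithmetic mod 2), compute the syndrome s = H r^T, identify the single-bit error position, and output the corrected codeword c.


s = (1, 1, 0, 1)^T, error position = 13, corrected codeword c = 111010010111000

Compute s = H r^T mod 2 one row at a time:
  s_1 = 1 + 0 + 1 + 1 + 1 + 1 + 0 + 0 = 5 ≡ 1 (mod 2).
  s_2 = 0 + 1 + 0 + 0 + 1 + 1 + 0 + 0 = 3 ≡ 1 (mod 2).
  s_3 = 1 + 1 + 0 + 0 + 1 + 1 + 0 + 0 = 4 ≡ 0 (mod 2).
  s_4 = 1 + 1 + 1 + 0 + 0 + 1 + 1 + 0 = 5 ≡ 1 (mod 2).
s = (1, 1, 0, 1)^T — this equals column 13 of H (binary 1101), so error is at position 13.
Correct: flip bit 13 of r = 111010010111100 to get c = 111010010111000.


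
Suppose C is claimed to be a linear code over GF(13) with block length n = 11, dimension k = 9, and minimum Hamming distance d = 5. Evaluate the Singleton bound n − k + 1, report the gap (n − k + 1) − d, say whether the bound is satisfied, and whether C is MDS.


Singleton RHS = n − k + 1 = 3, slack = -2, bound violated (no such code; not MDS).

Singleton bound: d ≤ n − k + 1.
Here n = 11, k = 9, so n − k + 1 = 3.
Given d = 5, check d ≤ 3: NO.
Slack = (n − k + 1) − d = -2.
The slack is negative: d = 5 exceeds n − k + 1 = 3 by 2, so the Singleton bound is violated and no linear [11, 9, 5]_13 code can exist. In particular it is not MDS (MDS requires d = n − k + 1 exactly).
Description: the claimed parameters are [11, 9, 5]_13; such a code would be impossible (violates the Singleton bound).


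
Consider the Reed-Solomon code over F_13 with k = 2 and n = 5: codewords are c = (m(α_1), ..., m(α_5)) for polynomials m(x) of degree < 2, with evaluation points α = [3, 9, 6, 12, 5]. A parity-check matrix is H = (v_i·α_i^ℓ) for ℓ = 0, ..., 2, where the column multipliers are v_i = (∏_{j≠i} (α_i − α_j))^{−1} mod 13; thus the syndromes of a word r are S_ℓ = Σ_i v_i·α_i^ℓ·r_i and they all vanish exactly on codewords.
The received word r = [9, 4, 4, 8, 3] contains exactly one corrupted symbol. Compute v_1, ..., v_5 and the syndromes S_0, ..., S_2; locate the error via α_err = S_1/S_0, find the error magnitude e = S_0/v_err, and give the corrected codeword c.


S = (2, 12, 7), error at position 3, error magnitude e = 4, c = [9, 4, 0, 8, 3].

Step 1: column multipliers v_i = (∏_{j≠i}(α_i − α_j))^{−1} mod 13.
  i = 1 (α = 3): (3−9)(3−6)(3−12)(3−5) = (−6)·(−3)·(−9)·(−2) = 324 ≡ 12, so v_1 = 12^{−1} = 12 (mod 13).
  i = 2 (α = 9): (9−3)(9−6)(9−12)(9−5) = 6·3·(−3)·4 = −216 ≡ 5, so v_2 = 5^{−1} = 8 (mod 13).
  i = 3 (α = 6): (6−3)(6−9)(6−12)(6−5) = 3·(−3)·(−6)·1 = 54 ≡ 2, so v_3 = 2^{−1} = 7 (mod 13).
  i = 4 (α = 12): (12−3)(12−9)(12−6)(12−5) = 9·3·6·7 = 1134 ≡ 3, so v_4 = 3^{−1} = 9 (mod 13).
  i = 5 (α = 5): (5−3)(5−9)(5−6)(5−12) = 2·(−4)·(−1)·(−7) = −56 ≡ 9, so v_5 = 9^{−1} = 3 (mod 13).
  v = [12, 8, 7, 9, 3].
Step 2: syndromes of r = [9, 4, 4, 8, 3] (all sums mod 13).
  S_0 = Σ v_i r_i = 12·9 + 8·4 + 7·4 + 9·8 + 3·3 = 249 ≡ 2.
  S_1 = Σ v_i α_i r_i = 12·3·9 + 8·9·4 + 7·6·4 + 9·12·8 + 3·5·3 = 1689 ≡ 12.
  α_i^2 mod 13 = [9, 3, 10, 1, 12].
  S_2 = Σ v_i α_i^2 r_i = 12·9·9 + 8·3·4 + 7·10·4 + 9·1·8 + 3·12·3 = 1528 ≡ 7.
  S = (2, 12, 7) ≠ 0, so r is not a codeword (an error is present).
Step 3: locate the error. For a single error e at position i, S_ℓ = v_i·e·α_i^ℓ, so α_err = S_1/S_0.
  S_0^{−1} = 2^{−1} = 7 (mod 13), so α_err = 12·7 = 84 ≡ 6 = α_3. Error position i = 3.
  Consistency check: S_2/S_1 = 7·12 = 84 ≡ 6 = α_err ✓ (single-error assumption holds).
Step 4: error magnitude e = S_0/v_3 = S_0·∏_{j≠3}(α_3 − α_j) = 2·2 = 4 ≡ 4 (mod 13).
Step 5: correct position 3: c_3 = r_3 − e = 4 − 4 ≡ 0 (mod 13). Hence c = [9, 4, 0, 8, 3].
  Check: interpolating c through the α_i gives m(x) = 5 + 10·x (degree < 2) with m(α_i) = c_i for every i, so c is indeed a codeword.


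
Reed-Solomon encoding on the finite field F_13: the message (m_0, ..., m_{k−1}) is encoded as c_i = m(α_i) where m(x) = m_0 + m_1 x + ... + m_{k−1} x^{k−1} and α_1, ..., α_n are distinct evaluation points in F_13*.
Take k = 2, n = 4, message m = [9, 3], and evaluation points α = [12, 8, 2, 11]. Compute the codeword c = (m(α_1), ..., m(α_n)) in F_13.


c = [6, 7, 2, 3]

Message polynomial: m(x) = 9 + 3·x (mod 13).
For each evaluation point α_i, compute m(α_i) mod 13:
  α_1 = 12: Horner steps 3 → 6, so m(12) = 6.
  α_2 = 8: Horner steps 3 → 7, so m(8) = 7.
  α_3 = 2: Horner steps 3 → 2, so m(2) = 2.
  α_4 = 11: Horner steps 3 → 3, so m(11) = 3.
Codeword c = [6, 7, 2, 3] ∈ F_13^4.


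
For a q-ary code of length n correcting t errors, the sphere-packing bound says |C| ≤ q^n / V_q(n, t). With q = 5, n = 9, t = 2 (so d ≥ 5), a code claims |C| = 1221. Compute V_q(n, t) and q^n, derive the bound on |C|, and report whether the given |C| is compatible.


V_q(n, t) = 613, q^n = 1953125, Hamming bound = 3186, |C| = 1221 ≤ bound (satisfied).

Step 1: Compute V_q(n, t) = Σ_{j=0}^2 C(n, j) (q−1)^j.
  j = 0: C(9,0)·(4)^0 = 1·1 = 1.
  j = 1: C(9,1)·(4)^1 = 9·4 = 36.
  j = 2: C(9,2)·(4)^2 = 36·16 = 576.
  V_q(n, t) = 1 + 36 + 576 = 613.
Step 2: q^n = 5^9 = 1953125.
Step 3: Hamming bound ⌊q^n / V_q(n,t)⌋ = ⌊1953125/613⌋ = 3186.
Step 4: Compare |C| = 1221 to 3186: satisfied.
The claimed |C| lies below the Hamming bound.


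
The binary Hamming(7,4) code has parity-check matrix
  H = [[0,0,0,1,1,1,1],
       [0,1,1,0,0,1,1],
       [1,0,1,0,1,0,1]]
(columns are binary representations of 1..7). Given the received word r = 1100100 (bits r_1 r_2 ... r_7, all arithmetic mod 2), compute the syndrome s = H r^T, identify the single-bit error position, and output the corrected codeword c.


s = (1, 1, 0)^T, error position = 6, corrected codeword c = 1100110

Compute s = H r^T mod 2 one row at a time:
  s_1 = 0 + 1 + 0 + 0 = 1 ≡ 1 (mod 2).
  s_2 = 1 + 0 + 0 + 0 = 1 ≡ 1 (mod 2).
  s_3 = 1 + 0 + 1 + 0 = 2 ≡ 0 (mod 2).
s = (1, 1, 0)^T — this equals column 6 of H (binary 110), so error is at position 6.
Correct: flip bit 6 of r = 1100100 to get c = 1100110.


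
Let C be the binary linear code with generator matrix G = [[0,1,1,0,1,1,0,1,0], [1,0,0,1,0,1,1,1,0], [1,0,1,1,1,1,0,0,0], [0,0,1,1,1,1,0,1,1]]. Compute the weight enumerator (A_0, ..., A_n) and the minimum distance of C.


Weight distribution: A_0 = 1, A_3 = 3, A_4 = 3, A_5 = 4, A_6 = 4, A_7 = 1. Minimum distance d = 3.

Enumerate all 2^4 = 16 messages m ∈ F_2^4.
For each, compute codeword c = mG in F_2^9, then tally its weight.
  m = 0000 → c = 000000000, weight = 0.
  m = 1000 → c = 011011010, weight = 5.
  m = 0100 → c = 100101110, weight = 5.
  m = 1100 → c = 111110100, weight = 6.
  m = 0010 → c = 101111000, weight = 5.
  m = 1010 → c = 110100010, weight = 4.
  m = 0110 → c = 001010110, weight = 4.
  m = 1110 → c = 010001100, weight = 3.
  m = 0001 → c = 001111011, weight = 6.
  m = 1001 → c = 010100001, weight = 3.
  m = 0101 → c = 101010101, weight = 5.
  m = 1101 → c = 110001111, weight = 6.
  m = 0011 → c = 100000011, weight = 3.
  m = 1011 → c = 111011001, weight = 6.
  m = 0111 → c = 000101101, weight = 4.
  m = 1111 → c = 011110111, weight = 7.
Tally weights:
  weight 0: 1 codewords.
  weight 3: 3 codewords.
  weight 4: 3 codewords.
  weight 5: 4 codewords.
  weight 6: 4 codewords.
  weight 7: 1 codewords.
Minimum distance d = smallest w > 0 with A_w > 0 = 3.
Sanity: Σ A_w = 16 = 2^4 = 16 ✓.


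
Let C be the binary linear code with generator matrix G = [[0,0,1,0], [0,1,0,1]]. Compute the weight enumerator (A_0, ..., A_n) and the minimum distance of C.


Weight distribution: A_0 = 1, A_1 = 1, A_2 = 1, A_3 = 1. Minimum distance d = 1.

Enumerate all 2^2 = 4 messages m ∈ F_2^2.
For each, compute codeword c = mG in F_2^4, then tally its weight.
  m = 00 → c = 0000, weight = 0.
  m = 10 → c = 0010, weight = 1.
  m = 01 → c = 0101, weight = 2.
  m = 11 → c = 0111, weight = 3.
Tally weights:
  weight 0: 1 codewords.
  weight 1: 1 codewords.
  weight 2: 1 codewords.
  weight 3: 1 codewords.
Minimum distance d = smallest w > 0 with A_w > 0 = 1.
Sanity: Σ A_w = 4 = 2^2 = 4 ✓.
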